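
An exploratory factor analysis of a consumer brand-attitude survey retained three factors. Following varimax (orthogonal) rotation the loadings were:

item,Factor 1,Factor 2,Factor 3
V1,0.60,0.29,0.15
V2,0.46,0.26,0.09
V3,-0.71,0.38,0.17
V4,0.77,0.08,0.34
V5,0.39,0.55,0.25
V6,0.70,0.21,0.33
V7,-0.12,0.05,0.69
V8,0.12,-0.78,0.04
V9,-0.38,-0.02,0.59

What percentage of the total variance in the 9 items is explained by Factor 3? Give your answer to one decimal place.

SS loadings for Factor 3 = 0.15² + 0.09² + 0.17² + 0.34² + 0.25² + 0.33² + 0.69² + 0.04² + 0.59² = 1.1723
With 9 standardized items, total variance = 9. Proportion = 1.1723/9 = 0.1303 → 13.03%.

13.0%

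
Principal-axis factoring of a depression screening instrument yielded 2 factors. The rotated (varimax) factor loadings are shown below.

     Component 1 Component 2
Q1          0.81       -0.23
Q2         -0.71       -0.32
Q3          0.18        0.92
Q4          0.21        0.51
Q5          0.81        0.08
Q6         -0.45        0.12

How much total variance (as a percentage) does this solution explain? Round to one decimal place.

56.3%

SS loadings by factor: 2.0953, 1.2826; total = 3.3779.
Total variance with 6 standardized items is 6, so the solution explains 3.3779/6 = 0.5630 = 56.30%.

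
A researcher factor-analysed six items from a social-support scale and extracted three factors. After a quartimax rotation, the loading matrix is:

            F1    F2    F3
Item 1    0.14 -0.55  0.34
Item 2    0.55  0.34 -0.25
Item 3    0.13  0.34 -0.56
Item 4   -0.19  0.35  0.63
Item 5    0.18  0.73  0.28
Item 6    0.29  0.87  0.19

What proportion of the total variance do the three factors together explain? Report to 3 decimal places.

0.573

Communalities: 0.4377, 0.4806, 0.4461, 0.5555, 0.6437, 0.8771; Σh² = 3.4407.
Total variance with 6 standardized items is 6, so the solution explains 3.4407/6 = 0.5735.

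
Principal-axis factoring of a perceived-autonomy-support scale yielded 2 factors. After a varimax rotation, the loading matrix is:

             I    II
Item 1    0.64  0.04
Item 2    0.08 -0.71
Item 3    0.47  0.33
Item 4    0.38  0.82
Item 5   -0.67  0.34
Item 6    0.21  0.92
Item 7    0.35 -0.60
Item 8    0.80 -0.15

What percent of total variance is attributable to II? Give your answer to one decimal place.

SS loadings for II = 0.04² + (-0.71)² + 0.33² + 0.82² + 0.34² + 0.92² + (-0.60)² + (-0.15)² = 2.6315
With 8 standardized items, total variance = 8. Proportion = 2.6315/8 = 0.3289 → 32.89%.

32.9%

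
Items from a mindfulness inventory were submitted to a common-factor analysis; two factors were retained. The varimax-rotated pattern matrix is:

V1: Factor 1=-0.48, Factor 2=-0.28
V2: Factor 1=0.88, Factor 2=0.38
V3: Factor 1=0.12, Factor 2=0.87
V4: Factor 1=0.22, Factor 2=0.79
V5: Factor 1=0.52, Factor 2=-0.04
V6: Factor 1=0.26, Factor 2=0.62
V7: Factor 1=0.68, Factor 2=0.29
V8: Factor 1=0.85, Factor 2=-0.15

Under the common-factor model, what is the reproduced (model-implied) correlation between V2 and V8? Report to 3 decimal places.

r̂ = Σ λ_i·λ_j across factors = (0.88)(0.85) + (0.38)(-0.15)
  = +0.7480 -0.0570 = 0.6910

0.691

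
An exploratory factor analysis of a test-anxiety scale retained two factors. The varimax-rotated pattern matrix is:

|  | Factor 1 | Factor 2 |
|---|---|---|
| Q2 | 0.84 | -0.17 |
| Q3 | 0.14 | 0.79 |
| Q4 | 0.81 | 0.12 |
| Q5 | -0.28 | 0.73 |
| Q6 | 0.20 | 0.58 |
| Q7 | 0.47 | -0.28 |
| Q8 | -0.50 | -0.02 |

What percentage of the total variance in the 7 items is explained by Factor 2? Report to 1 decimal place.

23.1%

SS loadings for Factor 2 = (-0.17)² + 0.79² + 0.12² + 0.73² + 0.58² + (-0.28)² + (-0.02)² = 1.6155
With 7 standardized items, total variance = 7. Proportion = 1.6155/7 = 0.2308 → 23.08%.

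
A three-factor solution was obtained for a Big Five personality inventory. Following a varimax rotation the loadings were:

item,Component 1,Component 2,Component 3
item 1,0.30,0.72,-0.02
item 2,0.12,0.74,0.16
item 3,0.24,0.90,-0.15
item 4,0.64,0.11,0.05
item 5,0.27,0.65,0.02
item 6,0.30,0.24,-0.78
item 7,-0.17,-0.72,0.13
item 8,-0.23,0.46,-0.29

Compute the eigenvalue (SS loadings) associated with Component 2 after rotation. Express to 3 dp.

SS loadings for Component 2 = 0.72² + 0.74² + 0.90² + 0.11² + 0.65² + 0.24² + (-0.72)² + 0.46² = 0.5184 + 0.5476 + 0.8100 + 0.0121 + 0.4225 + 0.0576 + 0.5184 + 0.2116 = 3.0982

3.098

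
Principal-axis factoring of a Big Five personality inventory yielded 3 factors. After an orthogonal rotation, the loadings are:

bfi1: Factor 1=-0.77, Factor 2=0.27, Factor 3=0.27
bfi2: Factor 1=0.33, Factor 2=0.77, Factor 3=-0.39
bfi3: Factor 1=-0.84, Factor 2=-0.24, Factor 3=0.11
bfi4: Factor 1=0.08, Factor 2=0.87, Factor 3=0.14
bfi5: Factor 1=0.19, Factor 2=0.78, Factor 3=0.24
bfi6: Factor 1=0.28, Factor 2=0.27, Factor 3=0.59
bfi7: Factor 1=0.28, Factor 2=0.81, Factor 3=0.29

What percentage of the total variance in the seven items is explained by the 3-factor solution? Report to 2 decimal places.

SS loadings by factor: 1.6067, 2.8177, 0.7465; total = 5.1709.
Total variance with 7 standardized items is 7, so the solution explains 5.1709/7 = 0.7387 = 73.87%.

73.87%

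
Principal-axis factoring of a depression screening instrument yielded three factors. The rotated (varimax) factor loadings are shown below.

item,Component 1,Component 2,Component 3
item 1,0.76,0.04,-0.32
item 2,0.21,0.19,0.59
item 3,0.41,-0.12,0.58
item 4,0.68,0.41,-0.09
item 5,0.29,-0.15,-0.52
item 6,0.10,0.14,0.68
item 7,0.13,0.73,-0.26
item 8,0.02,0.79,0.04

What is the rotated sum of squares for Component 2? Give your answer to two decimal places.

SS loadings for Component 2 = 0.04² + 0.19² + (-0.12)² + 0.41² + (-0.15)² + 0.14² + 0.73² + 0.79² = 0.0016 + 0.0361 + 0.0144 + 0.1681 + 0.0225 + 0.0196 + 0.5329 + 0.6241 = 1.4193

1.42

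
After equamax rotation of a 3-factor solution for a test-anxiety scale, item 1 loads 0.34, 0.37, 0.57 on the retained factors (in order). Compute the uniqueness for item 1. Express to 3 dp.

h² = 0.34² + 0.37² + 0.57² = 0.1156 + 0.1369 + 0.3249 = 0.5774
Uniqueness u² = 1 − h² = 1 − 0.5774 = 0.4226

0.423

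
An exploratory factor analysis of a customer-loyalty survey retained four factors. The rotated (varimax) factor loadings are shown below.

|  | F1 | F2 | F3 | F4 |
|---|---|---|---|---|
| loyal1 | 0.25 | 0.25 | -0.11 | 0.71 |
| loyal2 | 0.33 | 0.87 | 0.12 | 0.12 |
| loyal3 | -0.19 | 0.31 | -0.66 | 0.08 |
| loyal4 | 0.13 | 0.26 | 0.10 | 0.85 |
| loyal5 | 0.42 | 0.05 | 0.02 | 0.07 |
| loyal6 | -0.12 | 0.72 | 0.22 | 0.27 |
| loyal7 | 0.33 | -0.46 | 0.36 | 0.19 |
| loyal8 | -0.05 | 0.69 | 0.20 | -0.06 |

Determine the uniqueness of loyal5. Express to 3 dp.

h² = 0.42² + 0.05² + 0.02² + 0.07² = 0.1764 + 0.0025 + 0.0004 + 0.0049 = 0.1842
Uniqueness u² = 1 − h² = 1 − 0.1842 = 0.8158

0.816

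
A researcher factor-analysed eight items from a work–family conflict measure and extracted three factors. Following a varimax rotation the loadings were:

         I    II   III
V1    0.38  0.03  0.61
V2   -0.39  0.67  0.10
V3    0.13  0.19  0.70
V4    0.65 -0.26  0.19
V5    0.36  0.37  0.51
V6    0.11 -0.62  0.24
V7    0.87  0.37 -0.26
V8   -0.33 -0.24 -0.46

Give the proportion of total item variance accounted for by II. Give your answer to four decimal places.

0.1587

SS loadings for II = 0.03² + 0.67² + 0.19² + (-0.26)² + 0.37² + (-0.62)² + 0.37² + (-0.24)² = 1.2693
Proportion of variance = 1.2693 / 8 = 0.1587.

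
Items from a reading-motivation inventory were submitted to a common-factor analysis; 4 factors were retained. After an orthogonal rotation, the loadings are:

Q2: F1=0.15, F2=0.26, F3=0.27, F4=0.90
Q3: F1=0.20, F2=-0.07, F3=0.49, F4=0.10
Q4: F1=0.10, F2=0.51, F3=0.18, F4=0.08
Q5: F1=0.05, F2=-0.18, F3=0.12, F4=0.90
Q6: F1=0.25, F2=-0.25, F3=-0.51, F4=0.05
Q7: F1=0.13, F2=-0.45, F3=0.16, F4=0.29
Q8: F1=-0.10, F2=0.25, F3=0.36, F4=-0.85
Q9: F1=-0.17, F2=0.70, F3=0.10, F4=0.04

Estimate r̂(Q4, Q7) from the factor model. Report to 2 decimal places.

r̂ = Σ λ_i·λ_j across factors = (0.10)(0.13) + (0.51)(-0.45) + (0.18)(0.16) + (0.08)(0.29)
  = +0.0130 -0.2295 +0.0288 +0.0232 = -0.1645

-0.16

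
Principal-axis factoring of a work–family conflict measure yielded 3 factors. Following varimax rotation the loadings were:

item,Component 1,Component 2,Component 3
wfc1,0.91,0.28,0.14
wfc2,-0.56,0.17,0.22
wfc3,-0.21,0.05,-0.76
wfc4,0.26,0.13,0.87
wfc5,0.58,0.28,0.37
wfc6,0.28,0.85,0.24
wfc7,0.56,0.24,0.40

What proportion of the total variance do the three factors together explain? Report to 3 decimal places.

SS loadings by factor: 1.9818, 0.9852, 1.7570; total = 4.7240.
Total variance with 7 standardized items is 7, so the solution explains 4.7240/7 = 0.6749.

0.675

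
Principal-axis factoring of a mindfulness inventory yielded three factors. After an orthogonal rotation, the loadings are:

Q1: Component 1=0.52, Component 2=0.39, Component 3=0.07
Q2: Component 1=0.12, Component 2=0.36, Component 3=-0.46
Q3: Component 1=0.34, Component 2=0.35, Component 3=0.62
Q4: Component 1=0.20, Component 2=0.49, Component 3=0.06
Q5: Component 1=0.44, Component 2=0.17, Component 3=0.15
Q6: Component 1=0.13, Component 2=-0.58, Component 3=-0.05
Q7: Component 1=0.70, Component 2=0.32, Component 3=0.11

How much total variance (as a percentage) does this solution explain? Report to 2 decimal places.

SS loadings by factor: 1.1409, 1.1120, 0.6416; total = 2.8945.
Total variance with 7 standardized items is 7, so the solution explains 2.8945/7 = 0.4135 = 41.35%.

41.35%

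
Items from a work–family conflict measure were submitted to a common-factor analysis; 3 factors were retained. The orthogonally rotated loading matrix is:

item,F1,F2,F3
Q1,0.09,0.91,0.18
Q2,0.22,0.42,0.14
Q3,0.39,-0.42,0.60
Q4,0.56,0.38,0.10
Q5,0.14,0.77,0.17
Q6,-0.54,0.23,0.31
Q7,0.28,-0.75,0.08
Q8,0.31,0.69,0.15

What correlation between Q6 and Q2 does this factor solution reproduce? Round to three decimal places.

0.021

r̂ = Σ λ_i·λ_j across factors = (-0.54)(0.22) + (0.23)(0.42) + (0.31)(0.14)
  = -0.1188 +0.0966 +0.0434 = 0.0212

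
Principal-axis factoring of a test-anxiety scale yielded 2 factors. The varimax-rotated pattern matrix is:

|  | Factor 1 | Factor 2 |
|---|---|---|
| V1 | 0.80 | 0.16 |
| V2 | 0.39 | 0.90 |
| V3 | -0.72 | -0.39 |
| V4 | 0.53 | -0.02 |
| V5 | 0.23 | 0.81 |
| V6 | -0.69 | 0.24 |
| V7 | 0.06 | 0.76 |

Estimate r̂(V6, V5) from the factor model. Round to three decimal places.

0.036

r̂ = Σ λ_i·λ_j across factors = (-0.69)(0.23) + (0.24)(0.81)
  = -0.1587 +0.1944 = 0.0357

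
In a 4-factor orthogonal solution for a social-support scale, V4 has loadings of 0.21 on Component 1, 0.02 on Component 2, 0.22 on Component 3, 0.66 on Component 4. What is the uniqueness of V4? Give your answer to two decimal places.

h² = 0.21² + 0.02² + 0.22² + 0.66² = 0.0441 + 0.0004 + 0.0484 + 0.4356 = 0.5285
Uniqueness u² = 1 − h² = 1 − 0.5285 = 0.4715

0.47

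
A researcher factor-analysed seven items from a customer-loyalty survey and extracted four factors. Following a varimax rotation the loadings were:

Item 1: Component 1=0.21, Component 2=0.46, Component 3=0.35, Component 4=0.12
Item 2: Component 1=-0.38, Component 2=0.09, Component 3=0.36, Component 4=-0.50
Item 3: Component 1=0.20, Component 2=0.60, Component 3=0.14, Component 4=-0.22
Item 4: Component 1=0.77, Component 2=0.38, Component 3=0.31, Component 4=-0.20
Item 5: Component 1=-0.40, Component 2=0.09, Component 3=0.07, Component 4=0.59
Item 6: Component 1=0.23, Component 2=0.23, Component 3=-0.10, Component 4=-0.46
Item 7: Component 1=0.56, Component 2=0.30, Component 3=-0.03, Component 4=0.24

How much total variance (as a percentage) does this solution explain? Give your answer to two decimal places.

51.10%

SS loadings by factor: 1.3479, 0.8751, 0.3836, 0.9701; total = 3.5767.
Total variance with 7 standardized items is 7, so the solution explains 3.5767/7 = 0.5110 = 51.10%.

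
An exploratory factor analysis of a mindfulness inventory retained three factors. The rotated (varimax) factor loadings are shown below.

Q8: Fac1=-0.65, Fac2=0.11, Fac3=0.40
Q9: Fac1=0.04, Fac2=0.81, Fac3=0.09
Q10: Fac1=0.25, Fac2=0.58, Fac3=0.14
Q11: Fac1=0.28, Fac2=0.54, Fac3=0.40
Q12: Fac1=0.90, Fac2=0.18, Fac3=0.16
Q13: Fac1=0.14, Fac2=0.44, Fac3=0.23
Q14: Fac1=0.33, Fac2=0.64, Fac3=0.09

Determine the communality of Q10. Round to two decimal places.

0.42

h² = 0.25² + 0.58² + 0.14² = 0.0625 + 0.3364 + 0.0196 = 0.4185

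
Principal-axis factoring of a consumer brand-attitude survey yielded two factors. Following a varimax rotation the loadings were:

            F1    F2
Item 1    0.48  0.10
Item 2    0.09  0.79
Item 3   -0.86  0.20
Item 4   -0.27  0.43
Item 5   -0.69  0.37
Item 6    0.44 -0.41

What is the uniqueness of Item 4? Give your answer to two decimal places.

h² = (-0.27)² + 0.43² = 0.0729 + 0.1849 = 0.2578
Uniqueness u² = 1 − h² = 1 − 0.2578 = 0.7422

0.74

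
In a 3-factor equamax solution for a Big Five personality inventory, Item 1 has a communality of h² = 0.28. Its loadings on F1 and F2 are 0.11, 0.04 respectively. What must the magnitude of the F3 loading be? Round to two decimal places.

0.52

Under orthogonal rotation h² = Σλ², so λ_F3² = h² − (0.0137) = 0.28 − 0.0137 = 0.2663.
|λ| = √0.2663 = 0.5160.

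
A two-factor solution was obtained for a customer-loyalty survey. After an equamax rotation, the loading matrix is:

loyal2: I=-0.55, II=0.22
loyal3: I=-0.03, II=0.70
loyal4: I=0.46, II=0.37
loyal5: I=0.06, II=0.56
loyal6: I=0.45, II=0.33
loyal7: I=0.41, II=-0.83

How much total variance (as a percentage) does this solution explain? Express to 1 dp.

44.6%

Communalities: 0.3509, 0.4909, 0.3485, 0.3172, 0.3114, 0.8570; Σh² = 2.6759.
Total variance with 6 standardized items is 6, so the solution explains 2.6759/6 = 0.4460 = 44.60%.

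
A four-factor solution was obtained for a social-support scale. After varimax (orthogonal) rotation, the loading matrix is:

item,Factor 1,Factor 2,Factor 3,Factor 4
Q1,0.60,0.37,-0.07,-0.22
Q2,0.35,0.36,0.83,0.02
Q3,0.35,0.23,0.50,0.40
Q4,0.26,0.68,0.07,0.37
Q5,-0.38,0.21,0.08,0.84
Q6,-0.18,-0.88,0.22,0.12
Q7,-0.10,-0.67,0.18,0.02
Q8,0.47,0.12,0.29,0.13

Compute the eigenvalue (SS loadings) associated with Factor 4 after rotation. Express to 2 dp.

SS loadings for Factor 4 = (-0.22)² + 0.02² + 0.40² + 0.37² + 0.84² + 0.12² + 0.02² + 0.13² = 0.0484 + 0.0004 + 0.1600 + 0.1369 + 0.7056 + 0.0144 + 0.0004 + 0.0169 = 1.0830

1.08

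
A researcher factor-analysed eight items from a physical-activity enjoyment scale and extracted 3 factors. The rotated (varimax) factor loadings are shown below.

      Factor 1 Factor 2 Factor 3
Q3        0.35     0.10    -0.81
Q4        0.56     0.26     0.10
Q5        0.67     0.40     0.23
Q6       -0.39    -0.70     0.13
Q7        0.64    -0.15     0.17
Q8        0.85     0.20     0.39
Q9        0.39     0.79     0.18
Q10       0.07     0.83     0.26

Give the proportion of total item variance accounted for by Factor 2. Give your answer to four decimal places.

SS loadings for Factor 2 = 0.10² + 0.26² + 0.40² + (-0.70)² + (-0.15)² + 0.20² + 0.79² + 0.83² = 2.1031
Proportion of variance = 2.1031 / 8 = 0.2629.

0.2629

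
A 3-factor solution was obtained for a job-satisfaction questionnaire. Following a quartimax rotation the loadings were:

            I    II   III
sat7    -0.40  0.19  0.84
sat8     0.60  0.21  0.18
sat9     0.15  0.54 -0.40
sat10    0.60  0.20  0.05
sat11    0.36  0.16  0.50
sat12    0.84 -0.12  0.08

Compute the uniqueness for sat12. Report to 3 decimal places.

h² = 0.84² + (-0.12)² + 0.08² = 0.7056 + 0.0144 + 0.0064 = 0.7264
Uniqueness u² = 1 − h² = 1 − 0.7264 = 0.2736

0.274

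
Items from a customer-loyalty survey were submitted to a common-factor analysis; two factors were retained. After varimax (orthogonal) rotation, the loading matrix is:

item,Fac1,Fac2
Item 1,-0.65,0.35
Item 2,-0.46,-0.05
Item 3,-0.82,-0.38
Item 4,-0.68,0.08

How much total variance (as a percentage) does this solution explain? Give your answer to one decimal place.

SS loadings by factor: 1.7689, 0.2758; total = 2.0447.
Total variance with 4 standardized items is 4, so the solution explains 2.0447/4 = 0.5112 = 51.12%.

51.1%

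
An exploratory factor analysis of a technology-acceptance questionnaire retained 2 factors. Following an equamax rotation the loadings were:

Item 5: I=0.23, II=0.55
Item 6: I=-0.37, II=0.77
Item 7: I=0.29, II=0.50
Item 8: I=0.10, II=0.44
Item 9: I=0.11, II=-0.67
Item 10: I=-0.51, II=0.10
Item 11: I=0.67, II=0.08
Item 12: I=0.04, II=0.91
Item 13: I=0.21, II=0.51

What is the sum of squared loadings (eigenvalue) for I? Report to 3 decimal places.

1.051

SS loadings for I = 0.23² + (-0.37)² + 0.29² + 0.10² + 0.11² + (-0.51)² + 0.67² + 0.04² + 0.21² = 0.0529 + 0.1369 + 0.0841 + 0.0100 + 0.0121 + 0.2601 + 0.4489 + 0.0016 + 0.0441 = 1.0507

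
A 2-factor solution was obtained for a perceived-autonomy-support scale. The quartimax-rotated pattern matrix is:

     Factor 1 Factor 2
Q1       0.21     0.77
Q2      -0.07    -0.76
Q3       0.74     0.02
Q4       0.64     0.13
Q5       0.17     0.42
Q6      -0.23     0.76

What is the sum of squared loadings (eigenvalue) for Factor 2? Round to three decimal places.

1.942

SS loadings for Factor 2 = 0.77² + (-0.76)² + 0.02² + 0.13² + 0.42² + 0.76² = 0.5929 + 0.5776 + 0.0004 + 0.0169 + 0.1764 + 0.5776 = 1.9418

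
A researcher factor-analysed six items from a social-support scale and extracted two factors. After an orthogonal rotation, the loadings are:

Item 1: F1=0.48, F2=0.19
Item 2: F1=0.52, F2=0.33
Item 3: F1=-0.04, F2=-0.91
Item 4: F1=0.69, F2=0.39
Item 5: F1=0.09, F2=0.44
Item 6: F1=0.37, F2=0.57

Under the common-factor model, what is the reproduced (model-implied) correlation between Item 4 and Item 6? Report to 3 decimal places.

r̂ = Σ λ_i·λ_j across factors = (0.69)(0.37) + (0.39)(0.57)
  = +0.2553 +0.2223 = 0.4776

0.478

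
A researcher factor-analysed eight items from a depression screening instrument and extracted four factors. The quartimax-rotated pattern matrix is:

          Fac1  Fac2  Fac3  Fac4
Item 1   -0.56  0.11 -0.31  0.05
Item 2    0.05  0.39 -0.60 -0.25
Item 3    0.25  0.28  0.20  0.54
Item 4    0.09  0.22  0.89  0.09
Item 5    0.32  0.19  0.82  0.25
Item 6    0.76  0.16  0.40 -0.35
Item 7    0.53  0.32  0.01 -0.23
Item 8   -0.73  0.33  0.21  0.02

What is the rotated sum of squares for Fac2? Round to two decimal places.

SS loadings for Fac2 = 0.11² + 0.39² + 0.28² + 0.22² + 0.19² + 0.16² + 0.32² + 0.33² = 0.0121 + 0.1521 + 0.0784 + 0.0484 + 0.0361 + 0.0256 + 0.1024 + 0.1089 = 0.5640

0.56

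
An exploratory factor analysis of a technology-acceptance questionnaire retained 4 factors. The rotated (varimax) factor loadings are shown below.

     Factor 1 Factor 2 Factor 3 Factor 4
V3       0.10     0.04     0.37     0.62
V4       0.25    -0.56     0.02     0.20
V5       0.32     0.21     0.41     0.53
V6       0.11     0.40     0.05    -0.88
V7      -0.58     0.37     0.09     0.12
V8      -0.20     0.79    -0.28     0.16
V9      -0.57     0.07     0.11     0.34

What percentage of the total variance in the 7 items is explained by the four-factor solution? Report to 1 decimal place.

Communalities: 0.5329, 0.4165, 0.5955, 0.9490, 0.4958, 0.7681, 0.4575; Σh² = 4.2153.
Total variance with 7 standardized items is 7, so the solution explains 4.2153/7 = 0.6022 = 60.22%.

60.2%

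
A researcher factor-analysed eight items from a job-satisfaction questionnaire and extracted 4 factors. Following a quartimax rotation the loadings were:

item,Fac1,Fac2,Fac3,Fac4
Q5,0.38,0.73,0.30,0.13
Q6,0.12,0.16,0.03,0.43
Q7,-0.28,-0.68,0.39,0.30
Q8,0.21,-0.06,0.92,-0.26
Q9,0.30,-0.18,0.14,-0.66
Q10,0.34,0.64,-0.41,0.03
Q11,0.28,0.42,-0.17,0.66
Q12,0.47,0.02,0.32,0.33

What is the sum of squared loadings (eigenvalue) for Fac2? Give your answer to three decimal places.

SS loadings for Fac2 = 0.73² + 0.16² + (-0.68)² + (-0.06)² + (-0.18)² + 0.64² + 0.42² + 0.02² = 0.5329 + 0.0256 + 0.4624 + 0.0036 + 0.0324 + 0.4096 + 0.1764 + 0.0004 = 1.6433

1.643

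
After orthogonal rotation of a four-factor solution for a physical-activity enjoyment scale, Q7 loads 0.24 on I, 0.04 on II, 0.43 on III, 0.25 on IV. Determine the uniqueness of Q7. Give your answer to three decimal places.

h² = 0.24² + 0.04² + 0.43² + 0.25² = 0.0576 + 0.0016 + 0.1849 + 0.0625 = 0.3066
Uniqueness u² = 1 − h² = 1 − 0.3066 = 0.6934

0.693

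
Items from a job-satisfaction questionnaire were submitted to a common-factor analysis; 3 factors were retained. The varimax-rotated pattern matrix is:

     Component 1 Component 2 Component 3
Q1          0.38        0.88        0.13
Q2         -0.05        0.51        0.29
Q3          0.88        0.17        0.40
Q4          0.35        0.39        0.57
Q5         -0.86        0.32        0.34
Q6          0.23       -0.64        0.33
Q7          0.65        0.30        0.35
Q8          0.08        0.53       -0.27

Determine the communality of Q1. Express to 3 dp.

0.936

h² = 0.38² + 0.88² + 0.13² = 0.1444 + 0.7744 + 0.0169 = 0.9357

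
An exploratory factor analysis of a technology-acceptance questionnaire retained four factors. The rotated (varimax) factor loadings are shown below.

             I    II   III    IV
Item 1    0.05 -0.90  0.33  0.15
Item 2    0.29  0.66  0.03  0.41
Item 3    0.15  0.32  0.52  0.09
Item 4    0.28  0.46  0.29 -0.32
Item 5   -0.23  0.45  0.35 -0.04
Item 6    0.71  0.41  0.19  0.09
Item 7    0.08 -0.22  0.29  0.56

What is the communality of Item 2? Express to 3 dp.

0.689

h² = 0.29² + 0.66² + 0.03² + 0.41² = 0.0841 + 0.4356 + 0.0009 + 0.1681 = 0.6887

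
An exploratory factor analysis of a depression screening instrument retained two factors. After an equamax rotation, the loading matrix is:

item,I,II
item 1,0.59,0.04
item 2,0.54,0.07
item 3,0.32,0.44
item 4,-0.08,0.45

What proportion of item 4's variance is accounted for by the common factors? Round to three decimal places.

0.209

h² = (-0.08)² + 0.45² = 0.0064 + 0.2025 = 0.2089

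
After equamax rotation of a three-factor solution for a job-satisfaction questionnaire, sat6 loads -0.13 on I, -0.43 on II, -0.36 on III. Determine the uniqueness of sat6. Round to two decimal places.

0.67

h² = (-0.13)² + (-0.43)² + (-0.36)² = 0.0169 + 0.1849 + 0.1296 = 0.3314
Uniqueness u² = 1 − h² = 1 − 0.3314 = 0.6686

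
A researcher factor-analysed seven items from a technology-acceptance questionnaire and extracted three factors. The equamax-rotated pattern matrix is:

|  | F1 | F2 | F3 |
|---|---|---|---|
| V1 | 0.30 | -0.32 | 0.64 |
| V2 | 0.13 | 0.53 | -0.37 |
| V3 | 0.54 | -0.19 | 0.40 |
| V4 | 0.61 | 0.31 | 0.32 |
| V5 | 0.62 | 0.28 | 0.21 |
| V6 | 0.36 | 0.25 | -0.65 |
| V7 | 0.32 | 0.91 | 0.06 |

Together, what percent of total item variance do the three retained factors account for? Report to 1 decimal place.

SS loadings by factor: 1.3870, 1.4845, 1.2791; total = 4.1506.
Total variance with 7 standardized items is 7, so the solution explains 4.1506/7 = 0.5929 = 59.29%.

59.3%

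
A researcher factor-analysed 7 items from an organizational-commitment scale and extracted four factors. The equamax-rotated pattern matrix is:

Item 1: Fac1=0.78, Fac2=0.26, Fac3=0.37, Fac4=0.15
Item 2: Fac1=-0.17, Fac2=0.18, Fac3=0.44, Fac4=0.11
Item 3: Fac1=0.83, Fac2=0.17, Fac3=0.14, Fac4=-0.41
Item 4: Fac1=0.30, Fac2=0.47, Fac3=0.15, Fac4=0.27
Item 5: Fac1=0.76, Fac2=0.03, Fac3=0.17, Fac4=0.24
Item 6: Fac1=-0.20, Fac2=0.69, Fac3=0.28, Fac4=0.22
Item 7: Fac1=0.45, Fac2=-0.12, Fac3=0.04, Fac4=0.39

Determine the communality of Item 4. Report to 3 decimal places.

0.406

h² = 0.30² + 0.47² + 0.15² + 0.27² = 0.0900 + 0.2209 + 0.0225 + 0.0729 = 0.4063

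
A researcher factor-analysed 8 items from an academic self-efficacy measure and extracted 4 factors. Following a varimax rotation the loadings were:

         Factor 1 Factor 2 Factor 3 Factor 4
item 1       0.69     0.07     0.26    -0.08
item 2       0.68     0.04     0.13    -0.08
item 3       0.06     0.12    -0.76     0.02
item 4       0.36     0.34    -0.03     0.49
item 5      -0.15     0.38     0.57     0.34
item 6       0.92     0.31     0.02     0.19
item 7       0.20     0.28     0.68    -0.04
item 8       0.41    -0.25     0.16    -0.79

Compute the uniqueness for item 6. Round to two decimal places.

h² = 0.92² + 0.31² + 0.02² + 0.19² = 0.8464 + 0.0961 + 0.0004 + 0.0361 = 0.9790
Uniqueness u² = 1 − h² = 1 − 0.9790 = 0.0210

0.02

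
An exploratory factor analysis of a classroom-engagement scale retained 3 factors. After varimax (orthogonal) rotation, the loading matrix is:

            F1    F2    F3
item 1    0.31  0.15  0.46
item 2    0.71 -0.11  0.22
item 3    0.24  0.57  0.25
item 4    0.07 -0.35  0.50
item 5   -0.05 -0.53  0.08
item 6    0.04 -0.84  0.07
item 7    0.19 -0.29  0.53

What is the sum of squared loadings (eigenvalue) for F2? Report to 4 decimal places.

SS loadings for F2 = 0.15² + (-0.11)² + 0.57² + (-0.35)² + (-0.53)² + (-0.84)² + (-0.29)² = 0.0225 + 0.0121 + 0.3249 + 0.1225 + 0.2809 + 0.7056 + 0.0841 = 1.5526

1.5526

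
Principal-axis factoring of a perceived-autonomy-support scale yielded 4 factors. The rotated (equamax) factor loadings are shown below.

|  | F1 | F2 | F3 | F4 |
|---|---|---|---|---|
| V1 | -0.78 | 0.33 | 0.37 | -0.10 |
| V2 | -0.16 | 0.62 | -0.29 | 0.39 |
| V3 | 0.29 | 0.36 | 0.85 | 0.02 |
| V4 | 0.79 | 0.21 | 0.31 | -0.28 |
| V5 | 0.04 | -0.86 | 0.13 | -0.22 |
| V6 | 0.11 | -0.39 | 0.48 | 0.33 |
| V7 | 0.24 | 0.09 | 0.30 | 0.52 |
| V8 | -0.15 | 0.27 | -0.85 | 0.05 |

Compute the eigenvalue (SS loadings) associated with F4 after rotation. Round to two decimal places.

0.67

SS loadings for F4 = (-0.10)² + 0.39² + 0.02² + (-0.28)² + (-0.22)² + 0.33² + 0.52² + 0.05² = 0.0100 + 0.1521 + 0.0004 + 0.0784 + 0.0484 + 0.1089 + 0.2704 + 0.0025 = 0.6711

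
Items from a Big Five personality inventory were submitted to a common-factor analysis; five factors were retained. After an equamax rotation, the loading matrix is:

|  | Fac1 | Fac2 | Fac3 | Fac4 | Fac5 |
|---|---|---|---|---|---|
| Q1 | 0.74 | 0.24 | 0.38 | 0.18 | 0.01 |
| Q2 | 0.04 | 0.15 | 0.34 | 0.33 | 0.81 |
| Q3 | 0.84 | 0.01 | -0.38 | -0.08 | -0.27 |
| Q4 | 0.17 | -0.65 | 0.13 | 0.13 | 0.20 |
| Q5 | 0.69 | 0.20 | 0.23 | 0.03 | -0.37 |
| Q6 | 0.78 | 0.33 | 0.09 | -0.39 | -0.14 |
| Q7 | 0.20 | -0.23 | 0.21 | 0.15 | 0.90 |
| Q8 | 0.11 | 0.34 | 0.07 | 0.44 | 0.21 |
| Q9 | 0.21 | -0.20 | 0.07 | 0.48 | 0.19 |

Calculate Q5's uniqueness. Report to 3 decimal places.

h² = 0.69² + 0.20² + 0.23² + 0.03² + (-0.37)² = 0.4761 + 0.0400 + 0.0529 + 0.0009 + 0.1369 = 0.7068
Uniqueness u² = 1 − h² = 1 − 0.7068 = 0.2932

0.293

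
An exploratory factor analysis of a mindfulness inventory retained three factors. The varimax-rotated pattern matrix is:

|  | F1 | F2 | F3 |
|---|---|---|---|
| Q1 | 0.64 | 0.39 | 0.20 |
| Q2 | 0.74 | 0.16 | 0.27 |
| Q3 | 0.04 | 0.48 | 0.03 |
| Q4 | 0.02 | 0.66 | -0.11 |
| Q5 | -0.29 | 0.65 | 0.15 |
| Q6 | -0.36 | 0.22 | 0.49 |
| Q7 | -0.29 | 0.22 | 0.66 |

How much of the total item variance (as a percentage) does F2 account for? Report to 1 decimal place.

SS loadings for F2 = 0.39² + 0.16² + 0.48² + 0.66² + 0.65² + 0.22² + 0.22² = 1.3630
With 7 standardized items, total variance = 7. Proportion = 1.3630/7 = 0.1947 → 19.47%.

19.5%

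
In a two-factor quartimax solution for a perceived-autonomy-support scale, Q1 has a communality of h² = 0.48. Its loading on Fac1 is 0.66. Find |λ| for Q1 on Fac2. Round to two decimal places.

0.21

Under orthogonal rotation h² = Σλ², so λ_Fac2² = h² − (0.4356) = 0.48 − 0.4356 = 0.0444.
|λ| = √0.0444 = 0.2107.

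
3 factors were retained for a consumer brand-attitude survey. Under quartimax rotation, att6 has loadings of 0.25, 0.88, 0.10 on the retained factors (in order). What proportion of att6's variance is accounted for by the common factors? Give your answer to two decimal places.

0.85

h² = 0.25² + 0.88² + 0.10² = 0.0625 + 0.7744 + 0.0100 = 0.8469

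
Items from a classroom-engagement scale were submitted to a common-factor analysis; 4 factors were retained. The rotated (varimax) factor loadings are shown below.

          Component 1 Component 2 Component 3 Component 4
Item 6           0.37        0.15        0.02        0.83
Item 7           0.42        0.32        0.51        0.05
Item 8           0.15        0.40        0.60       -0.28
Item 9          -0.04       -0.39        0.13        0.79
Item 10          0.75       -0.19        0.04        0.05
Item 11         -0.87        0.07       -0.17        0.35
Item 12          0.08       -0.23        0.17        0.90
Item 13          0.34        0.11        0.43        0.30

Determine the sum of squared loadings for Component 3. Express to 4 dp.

0.8817

SS loadings for Component 3 = 0.02² + 0.51² + 0.60² + 0.13² + 0.04² + (-0.17)² + 0.17² + 0.43² = 0.0004 + 0.2601 + 0.3600 + 0.0169 + 0.0016 + 0.0289 + 0.0289 + 0.1849 = 0.8817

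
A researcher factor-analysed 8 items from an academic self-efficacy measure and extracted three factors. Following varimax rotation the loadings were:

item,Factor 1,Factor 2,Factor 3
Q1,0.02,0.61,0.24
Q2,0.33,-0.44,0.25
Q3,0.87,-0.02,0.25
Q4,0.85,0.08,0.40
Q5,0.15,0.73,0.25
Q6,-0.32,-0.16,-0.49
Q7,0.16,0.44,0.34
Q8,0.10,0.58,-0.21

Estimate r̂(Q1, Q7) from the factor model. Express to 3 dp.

r̂ = Σ λ_i·λ_j across factors = (0.02)(0.16) + (0.61)(0.44) + (0.24)(0.34)
  = +0.0032 +0.2684 +0.0816 = 0.3532

0.353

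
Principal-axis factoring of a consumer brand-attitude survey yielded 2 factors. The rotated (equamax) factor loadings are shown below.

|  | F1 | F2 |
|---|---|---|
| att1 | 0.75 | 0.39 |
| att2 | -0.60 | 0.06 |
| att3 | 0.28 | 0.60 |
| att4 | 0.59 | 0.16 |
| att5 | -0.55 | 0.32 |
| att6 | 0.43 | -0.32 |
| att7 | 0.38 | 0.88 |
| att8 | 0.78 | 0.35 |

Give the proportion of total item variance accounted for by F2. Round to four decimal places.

0.2054

SS loadings for F2 = 0.39² + 0.06² + 0.60² + 0.16² + 0.32² + (-0.32)² + 0.88² + 0.35² = 1.6430
Proportion of variance = 1.6430 / 8 = 0.2054.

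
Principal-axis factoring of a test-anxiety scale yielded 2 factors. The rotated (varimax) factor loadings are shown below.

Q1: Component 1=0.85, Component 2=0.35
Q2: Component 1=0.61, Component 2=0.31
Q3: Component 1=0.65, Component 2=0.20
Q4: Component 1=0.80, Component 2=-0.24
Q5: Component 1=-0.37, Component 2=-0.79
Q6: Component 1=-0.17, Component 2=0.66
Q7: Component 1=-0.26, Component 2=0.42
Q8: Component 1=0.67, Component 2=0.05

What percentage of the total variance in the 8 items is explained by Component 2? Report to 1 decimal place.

19.4%

SS loadings for Component 2 = 0.35² + 0.31² + 0.20² + (-0.24)² + (-0.79)² + 0.66² + 0.42² + 0.05² = 1.5548
With 8 standardized items, total variance = 8. Proportion = 1.5548/8 = 0.1944 → 19.44%.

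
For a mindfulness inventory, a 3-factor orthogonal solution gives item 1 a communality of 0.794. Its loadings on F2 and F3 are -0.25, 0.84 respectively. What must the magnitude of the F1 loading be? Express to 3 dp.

0.161

Under orthogonal rotation h² = Σλ², so λ_F1² = h² − (0.7681) = 0.794 − 0.7681 = 0.0259.
|λ| = √0.0259 = 0.1609.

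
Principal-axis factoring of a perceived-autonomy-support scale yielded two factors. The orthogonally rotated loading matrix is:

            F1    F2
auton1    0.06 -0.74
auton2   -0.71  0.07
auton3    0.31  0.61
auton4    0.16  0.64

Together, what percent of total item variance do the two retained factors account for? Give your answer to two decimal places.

SS loadings by factor: 0.6294, 1.3342; total = 1.9636.
Total variance with 4 standardized items is 4, so the solution explains 1.9636/4 = 0.4909 = 49.09%.

49.09%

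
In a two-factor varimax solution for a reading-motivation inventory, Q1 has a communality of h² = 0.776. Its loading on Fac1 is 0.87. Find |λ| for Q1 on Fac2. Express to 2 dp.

0.14

Under orthogonal rotation h² = Σλ², so λ_Fac2² = h² − (0.7569) = 0.776 − 0.7569 = 0.0191.
|λ| = √0.0191 = 0.1382.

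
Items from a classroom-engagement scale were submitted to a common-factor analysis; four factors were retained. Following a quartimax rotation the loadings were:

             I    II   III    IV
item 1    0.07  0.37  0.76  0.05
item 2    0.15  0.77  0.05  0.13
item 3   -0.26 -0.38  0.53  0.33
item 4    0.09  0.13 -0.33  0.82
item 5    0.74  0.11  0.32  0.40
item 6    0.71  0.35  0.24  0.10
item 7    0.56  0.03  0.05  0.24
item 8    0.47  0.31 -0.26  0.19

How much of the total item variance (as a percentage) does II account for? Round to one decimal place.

SS loadings for II = 0.37² + 0.77² + (-0.38)² + 0.13² + 0.11² + 0.35² + 0.03² + 0.31² = 1.1227
With 8 standardized items, total variance = 8. Proportion = 1.1227/8 = 0.1403 → 14.03%.

14.0%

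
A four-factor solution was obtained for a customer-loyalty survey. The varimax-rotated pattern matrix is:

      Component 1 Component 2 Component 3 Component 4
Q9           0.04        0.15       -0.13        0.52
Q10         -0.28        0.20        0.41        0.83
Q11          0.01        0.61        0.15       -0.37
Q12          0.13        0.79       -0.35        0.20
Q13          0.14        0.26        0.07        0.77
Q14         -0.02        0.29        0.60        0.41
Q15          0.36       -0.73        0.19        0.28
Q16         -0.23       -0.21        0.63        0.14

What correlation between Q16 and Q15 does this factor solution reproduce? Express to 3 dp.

0.229

r̂ = Σ λ_i·λ_j across factors = (-0.23)(0.36) + (-0.21)(-0.73) + (0.63)(0.19) + (0.14)(0.28)
  = -0.0828 +0.1533 +0.1197 +0.0392 = 0.2294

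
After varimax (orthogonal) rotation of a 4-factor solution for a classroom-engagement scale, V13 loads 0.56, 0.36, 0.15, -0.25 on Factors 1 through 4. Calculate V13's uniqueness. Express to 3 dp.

h² = 0.56² + 0.36² + 0.15² + (-0.25)² = 0.3136 + 0.1296 + 0.0225 + 0.0625 = 0.5282
Uniqueness u² = 1 − h² = 1 − 0.5282 = 0.4718

0.472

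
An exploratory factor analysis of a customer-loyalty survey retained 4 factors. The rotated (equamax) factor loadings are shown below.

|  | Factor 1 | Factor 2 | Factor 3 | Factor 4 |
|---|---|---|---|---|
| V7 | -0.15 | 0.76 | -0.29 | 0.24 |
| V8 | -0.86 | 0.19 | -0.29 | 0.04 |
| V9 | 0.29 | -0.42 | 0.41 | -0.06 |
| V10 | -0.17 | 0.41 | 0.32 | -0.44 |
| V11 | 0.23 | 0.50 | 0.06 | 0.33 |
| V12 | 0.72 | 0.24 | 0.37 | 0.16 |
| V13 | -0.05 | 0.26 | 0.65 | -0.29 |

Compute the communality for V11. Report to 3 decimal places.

h² = 0.23² + 0.50² + 0.06² + 0.33² = 0.0529 + 0.2500 + 0.0036 + 0.1089 = 0.4154

0.415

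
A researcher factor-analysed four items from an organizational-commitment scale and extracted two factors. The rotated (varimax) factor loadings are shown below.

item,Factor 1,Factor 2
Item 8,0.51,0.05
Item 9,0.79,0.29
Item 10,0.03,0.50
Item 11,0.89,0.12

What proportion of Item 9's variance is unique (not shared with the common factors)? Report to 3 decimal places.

h² = 0.79² + 0.29² = 0.6241 + 0.0841 = 0.7082
Uniqueness u² = 1 − h² = 1 − 0.7082 = 0.2918

0.292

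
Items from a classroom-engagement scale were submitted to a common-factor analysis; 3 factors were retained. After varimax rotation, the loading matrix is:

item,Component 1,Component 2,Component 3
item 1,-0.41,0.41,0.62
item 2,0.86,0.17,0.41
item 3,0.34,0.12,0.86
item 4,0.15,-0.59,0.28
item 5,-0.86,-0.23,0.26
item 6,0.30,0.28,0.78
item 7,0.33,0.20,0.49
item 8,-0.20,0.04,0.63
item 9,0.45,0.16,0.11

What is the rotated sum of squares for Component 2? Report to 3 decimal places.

SS loadings for Component 2 = 0.41² + 0.17² + 0.12² + (-0.59)² + (-0.23)² + 0.28² + 0.20² + 0.04² + 0.16² = 0.1681 + 0.0289 + 0.0144 + 0.3481 + 0.0529 + 0.0784 + 0.0400 + 0.0016 + 0.0256 = 0.7580

0.758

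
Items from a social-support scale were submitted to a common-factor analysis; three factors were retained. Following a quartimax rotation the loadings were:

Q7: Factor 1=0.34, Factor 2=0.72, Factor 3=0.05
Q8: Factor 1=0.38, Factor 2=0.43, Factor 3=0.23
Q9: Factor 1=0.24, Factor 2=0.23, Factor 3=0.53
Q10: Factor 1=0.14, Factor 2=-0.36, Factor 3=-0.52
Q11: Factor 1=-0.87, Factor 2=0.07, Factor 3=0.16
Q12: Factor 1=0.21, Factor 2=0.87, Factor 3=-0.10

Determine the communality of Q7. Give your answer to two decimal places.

h² = 0.34² + 0.72² + 0.05² = 0.1156 + 0.5184 + 0.0025 = 0.6365

0.64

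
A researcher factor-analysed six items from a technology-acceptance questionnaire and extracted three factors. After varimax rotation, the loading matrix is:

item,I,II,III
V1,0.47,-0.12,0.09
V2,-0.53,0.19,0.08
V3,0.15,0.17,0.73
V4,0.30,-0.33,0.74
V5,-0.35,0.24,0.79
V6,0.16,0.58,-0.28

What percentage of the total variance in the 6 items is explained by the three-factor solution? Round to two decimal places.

SS loadings by factor: 0.7624, 0.5823, 1.7975; total = 3.1422.
Total variance with 6 standardized items is 6, so the solution explains 3.1422/6 = 0.5237 = 52.37%.

52.37%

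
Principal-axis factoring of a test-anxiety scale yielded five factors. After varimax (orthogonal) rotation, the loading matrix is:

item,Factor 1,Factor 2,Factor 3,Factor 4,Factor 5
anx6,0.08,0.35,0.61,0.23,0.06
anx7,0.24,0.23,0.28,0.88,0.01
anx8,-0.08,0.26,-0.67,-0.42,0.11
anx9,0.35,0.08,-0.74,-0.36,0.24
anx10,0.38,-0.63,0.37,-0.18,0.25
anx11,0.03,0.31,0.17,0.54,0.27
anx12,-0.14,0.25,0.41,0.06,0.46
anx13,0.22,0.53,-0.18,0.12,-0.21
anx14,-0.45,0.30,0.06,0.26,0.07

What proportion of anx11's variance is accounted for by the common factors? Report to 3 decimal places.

0.490

h² = 0.03² + 0.31² + 0.17² + 0.54² + 0.27² = 0.0009 + 0.0961 + 0.0289 + 0.2916 + 0.0729 = 0.4904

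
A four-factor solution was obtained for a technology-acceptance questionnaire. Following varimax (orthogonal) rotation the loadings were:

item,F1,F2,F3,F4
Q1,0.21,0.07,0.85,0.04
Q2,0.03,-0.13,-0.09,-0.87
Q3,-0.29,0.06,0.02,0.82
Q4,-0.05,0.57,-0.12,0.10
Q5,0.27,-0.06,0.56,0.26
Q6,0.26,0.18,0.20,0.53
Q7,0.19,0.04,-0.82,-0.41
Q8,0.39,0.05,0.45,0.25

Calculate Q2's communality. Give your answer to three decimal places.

0.783

h² = 0.03² + (-0.13)² + (-0.09)² + (-0.87)² = 0.0009 + 0.0169 + 0.0081 + 0.7569 = 0.7828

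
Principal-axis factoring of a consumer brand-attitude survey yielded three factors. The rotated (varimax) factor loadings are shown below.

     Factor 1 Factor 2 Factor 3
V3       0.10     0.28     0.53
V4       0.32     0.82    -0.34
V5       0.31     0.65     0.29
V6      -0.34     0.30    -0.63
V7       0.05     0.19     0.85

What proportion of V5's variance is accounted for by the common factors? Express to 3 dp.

0.603

h² = 0.31² + 0.65² + 0.29² = 0.0961 + 0.4225 + 0.0841 = 0.6027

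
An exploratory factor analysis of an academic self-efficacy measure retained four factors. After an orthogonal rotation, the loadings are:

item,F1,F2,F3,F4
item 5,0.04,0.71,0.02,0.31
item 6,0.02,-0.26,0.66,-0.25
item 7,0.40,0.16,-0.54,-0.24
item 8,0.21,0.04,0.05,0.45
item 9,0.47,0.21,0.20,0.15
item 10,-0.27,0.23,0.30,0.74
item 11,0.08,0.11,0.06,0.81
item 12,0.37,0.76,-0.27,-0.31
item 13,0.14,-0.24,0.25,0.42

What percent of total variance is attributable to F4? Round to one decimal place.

21.3%

SS loadings for F4 = 0.31² + (-0.25)² + (-0.24)² + 0.45² + 0.15² + 0.74² + 0.81² + (-0.31)² + 0.42² = 1.9174
With 9 standardized items, total variance = 9. Proportion = 1.9174/9 = 0.2130 → 21.30%.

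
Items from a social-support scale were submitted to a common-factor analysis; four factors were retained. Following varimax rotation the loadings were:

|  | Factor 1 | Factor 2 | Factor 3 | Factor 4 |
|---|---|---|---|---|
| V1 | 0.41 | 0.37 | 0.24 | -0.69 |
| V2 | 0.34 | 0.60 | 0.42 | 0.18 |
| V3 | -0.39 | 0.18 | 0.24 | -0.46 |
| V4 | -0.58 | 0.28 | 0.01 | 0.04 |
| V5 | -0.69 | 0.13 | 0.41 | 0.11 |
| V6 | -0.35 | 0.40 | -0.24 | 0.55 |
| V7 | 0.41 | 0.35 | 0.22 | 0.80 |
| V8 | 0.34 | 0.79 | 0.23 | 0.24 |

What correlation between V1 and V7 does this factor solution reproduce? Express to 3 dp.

r̂ = Σ λ_i·λ_j across factors = (0.41)(0.41) + (0.37)(0.35) + (0.24)(0.22) + (-0.69)(0.80)
  = +0.1681 +0.1295 +0.0528 -0.5520 = -0.2016

-0.202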